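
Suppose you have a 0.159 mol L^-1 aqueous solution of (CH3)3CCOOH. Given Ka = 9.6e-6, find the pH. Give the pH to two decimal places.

pH = 2.91

(CH3)3CCOOH ⇌ (CH3)3CCOO- + H+
Ka = [H+]²/(0.159 − [H+]) = 9.6 × 10^-6
Since Ka ≪ C₀, [H+] ≈ √(Ka·C₀) = 1.24 × 10^-3 M.
pH = −log(1.24 × 10^-3) = 2.91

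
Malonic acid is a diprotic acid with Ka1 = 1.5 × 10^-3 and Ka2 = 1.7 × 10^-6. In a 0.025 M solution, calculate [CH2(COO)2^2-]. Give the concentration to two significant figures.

First ionization gives [H+] ≈ [CH2(COOH)COO-] = 5.42 × 10^-3 M.
Second step: Ka2 = [H+][CH2(COO)2^2-]/[CH2(COOH)COO-] ≈ [CH2(COO)2^2-] (since [H+] ≈ [CH2(COOH)COO-]).
So [CH2(COO)2^2-] ≈ Ka2.

1.7 × 10^-6 M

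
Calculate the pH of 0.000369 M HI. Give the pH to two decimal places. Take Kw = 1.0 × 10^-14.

HI is a strong acid and dissociates completely, so [H+] = 0.000369 M.
pH = -log(0.000369) = 3.43

pH = 3.43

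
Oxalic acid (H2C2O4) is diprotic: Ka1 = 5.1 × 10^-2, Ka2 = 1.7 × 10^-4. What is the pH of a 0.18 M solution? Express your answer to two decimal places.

Since Ka1 ≫ Ka2, the first ionization dominates [H+].
Ka1 = x²/(0.18 − x) = 5.1 × 10^-2
Solving the quadratic: x = (−Ka1 + √(Ka1² + 4·Ka1·C₀))/2 = 7.36 × 10^-2 M
pH = −log(7.36 × 10^-2) = 1.13

pH = 1.13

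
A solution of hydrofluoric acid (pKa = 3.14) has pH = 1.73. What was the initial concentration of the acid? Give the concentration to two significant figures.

[H+] = 10^(-1.73) = 1.86 × 10^-2 M = x
Ka = 10^(−3.14) = 7.24 × 10^-4
Ka = x²/(C₀ − x) ⇒ C₀ = x + x²/Ka
C₀ = 1.86 × 10^-2 + (1.86 × 10^-2)²/(7.24 × 10^-4) = 4.96 × 10^-1 M

C₀ = 5.0 × 10^-1 M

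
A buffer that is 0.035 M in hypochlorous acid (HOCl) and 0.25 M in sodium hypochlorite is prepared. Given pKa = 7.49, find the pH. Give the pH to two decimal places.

Henderson–Hasselbalch: pH = pKa + log([OCl-]/[HOCl]) = 7.49 + log(0.25/0.035)
pH = 7.49 + (+0.854) = 8.34

pH = 8.34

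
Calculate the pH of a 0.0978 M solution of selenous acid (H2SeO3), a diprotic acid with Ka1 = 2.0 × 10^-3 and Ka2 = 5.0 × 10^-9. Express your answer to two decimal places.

Since Ka1 ≫ Ka2, the first ionization dominates [H+].
Ka1 = x²/(0.0978 − x) = 2.0 × 10^-3
Solving the quadratic: x = (−Ka1 + √(Ka1² + 4·Ka1·C₀))/2 = 1.30 × 10^-2 M
pH = −log(1.30 × 10^-2) = 1.89

pH = 1.89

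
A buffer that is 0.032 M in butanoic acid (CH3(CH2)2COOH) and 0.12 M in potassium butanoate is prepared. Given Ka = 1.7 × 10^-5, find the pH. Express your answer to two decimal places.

pH = 5.34

pKa = −log(1.7 × 10^-5) = 4.770
pH = pKa + log([A⁻]/[HA]) = 4.770 + log(0.12/0.032)
pH = 4.770 + (+0.574) = 5.34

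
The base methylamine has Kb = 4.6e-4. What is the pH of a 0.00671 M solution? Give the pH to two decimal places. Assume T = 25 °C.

pH = 11.19

CH3NH2 + H2O ⇌ CH3NH3+ + OH-
Let x = [OH-] at equilibrium. Kb = x²/(0.00671 − x).
Here C₀/Kb ≈ 14.6, so the small-x approximation fails. Use the quadratic:
x = (−Kb + √(Kb² + 4·Kb·C₀))/2 = 1.54 × 10^-3 M
pOH = 2.81, so pH = 14.00 − pOH = 11.19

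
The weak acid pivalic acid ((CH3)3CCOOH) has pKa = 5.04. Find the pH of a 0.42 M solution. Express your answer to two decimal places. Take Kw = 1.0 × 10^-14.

(CH3)3CCOOH ⇌ (CH3)3CCOO- + H+
Ka = 10^(−5.04) = 9.12 × 10^-6
Ka = [H+]²/(0.42 − [H+]) = 9.12 × 10^-6
Neglecting [H+] in the denominator: [H+] = √(9.12 × 10^-6 × 0.42) = 1.96 × 10^-3 M
pH = −log[H+] = −log(1.96 × 10^-3) = 2.71

pH = 2.71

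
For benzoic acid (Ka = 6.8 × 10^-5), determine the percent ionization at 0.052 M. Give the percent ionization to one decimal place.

3.6%

C6H5COOH ⇌ C6H5COO- + H+; let x = [H+] at equilibrium.
x ≈ √(Ka·C₀) = √(6.8 × 10^-5 × 0.052) = 1.88 × 10^-3 M
Fraction ionized = 1.88 × 10^-3 / 0.052 = 0.0362 → 3.6%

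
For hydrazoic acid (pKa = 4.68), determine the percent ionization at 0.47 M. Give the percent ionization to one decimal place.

HN3 ⇌ N3- + H+; let x = [H+] at equilibrium.
Ka = 10^(−4.68) = 2.09 × 10^-5
x ≈ √(Ka·C₀) = √(2.09 × 10^-5 × 0.47) = 3.13 × 10^-3 M
Fraction ionized = 3.13 × 10^-3 / 0.47 = 0.0067 → 0.7%

0.7%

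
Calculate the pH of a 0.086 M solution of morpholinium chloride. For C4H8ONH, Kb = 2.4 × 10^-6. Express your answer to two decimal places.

pH = 4.72

C4H8ONH2+ is the conjugate acid of the weak base C4H8ONH.
Ka = Kw/Kb = 1.0×10^-14 / 2.4 × 10^-6 = 4.17 × 10^-9
Ka = [H+]²/(0.086 − [H+]) = 4.17 × 10^-9
Neglecting [H+] in the denominator: [H+] = √(4.17 × 10^-9 × 0.086) = 1.89 × 10^-5 M
([H+]/C₀ = 0.022% < 5%, so the approximation holds.)
pH = −log[H+] = −log(1.89 × 10^-5) = 4.72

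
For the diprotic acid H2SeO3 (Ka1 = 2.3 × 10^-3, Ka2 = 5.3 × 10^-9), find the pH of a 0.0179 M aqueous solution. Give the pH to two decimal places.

pH = 2.27

Since Ka1 ≫ Ka2, the first ionization dominates [H+].
Ka1 = x²/(0.0179 − x) = 2.3 × 10^-3
Solving the quadratic: x = (−Ka1 + √(Ka1² + 4·Ka1·C₀))/2 = 5.37 × 10^-3 M
pH = −log(5.37 × 10^-3) = 2.27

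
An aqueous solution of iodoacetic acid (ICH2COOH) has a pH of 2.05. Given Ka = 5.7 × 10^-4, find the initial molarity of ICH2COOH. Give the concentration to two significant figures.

[H+] = 10^(-2.05) = 8.91 × 10^-3 M = x
Ka = x²/(C₀ − x) ⇒ C₀ = x + x²/Ka
C₀ = 8.91 × 10^-3 + (8.91 × 10^-3)²/(5.7 × 10^-4) = 1.48 × 10^-1 M

C₀ = 1.5 × 10^-1 M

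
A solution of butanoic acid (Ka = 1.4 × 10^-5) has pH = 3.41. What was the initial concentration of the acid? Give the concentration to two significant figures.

C₀ = 1.1 × 10^-2 M

[H+] = 10^(-3.41) = 3.89 × 10^-4 M = x
Ka = x²/(C₀ − x) ⇒ C₀ = x + x²/Ka
C₀ = 3.89 × 10^-4 + (3.89 × 10^-4)²/(1.4 × 10^-5) = 1.12 × 10^-2 M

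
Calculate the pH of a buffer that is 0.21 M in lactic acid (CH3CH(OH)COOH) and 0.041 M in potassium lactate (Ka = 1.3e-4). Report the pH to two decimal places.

pH = 3.18

pKa = −log(1.3 × 10^-4) = 3.886
pH = pKa + log([A⁻]/[HA]) = 3.886 + log(0.041/0.21)
pH = 3.886 + (-0.709) = 3.18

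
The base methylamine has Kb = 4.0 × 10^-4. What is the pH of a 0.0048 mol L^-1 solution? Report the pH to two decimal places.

CH3NH2 + H2O ⇌ CH3NH3+ + OH-
From the ICE table, Kb = [OH-]²/(0.0048 − [OH-]) = 4.0 × 10^-4.
The 5% rule fails; solving [OH-]² + Kb·[OH-] − Kb·C₀ = 0 exactly:
[OH-] = [−0.0004 + √(0.0004² + 7.68e-06)]/2 = 1.20 × 10^-3 M
pOH = −log(1.20 × 10^-3) = 2.92; pH = 14.00 − 2.92 = 11.08

pH = 11.08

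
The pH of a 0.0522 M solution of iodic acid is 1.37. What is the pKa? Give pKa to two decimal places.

[H+] = 10^(-1.37) = 4.27 × 10^-2 M
At equilibrium [HA] = 0.0522 − 4.27 × 10^-2 = 9.50 × 10^-3 M
Ka = [H+][A-]/[HA] = (4.27 × 10^-2)² / 9.50 × 10^-3 = 1.92 × 10^-1
pKa = -log(1.92 × 10^-1) = 0.72

pKa = 0.72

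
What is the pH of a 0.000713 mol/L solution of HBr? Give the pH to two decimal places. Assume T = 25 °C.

HBr is a strong acid and dissociates completely, so [H+] = 0.000713 M.
pH = -log(0.000713) = 3.15

pH = 3.15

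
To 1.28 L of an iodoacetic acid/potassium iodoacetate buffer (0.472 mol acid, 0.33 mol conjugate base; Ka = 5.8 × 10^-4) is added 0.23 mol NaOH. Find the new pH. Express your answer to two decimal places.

After neutralization: n(ICH2COOH) = 0.242 mol, n(ICH2COO-) = 0.56 mol.
pKa = −log(5.8 × 10^-4) = 3.237
pH = pKa + log([A⁻]/[HA]) = 3.237 + log(0.56/0.242) = 3.237 +0.364

pH = 3.60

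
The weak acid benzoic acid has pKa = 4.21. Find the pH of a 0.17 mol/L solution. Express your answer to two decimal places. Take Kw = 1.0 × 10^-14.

C6H5COOH ⇌ C6H5COO- + H+
Ka = 10^(−4.21) = 6.17 × 10^-5
From the ICE table, Ka = x²/(0.17 − x) = 6.17 × 10^-5.
Assume x ≪ 0.17: x ≈ √(6.17 × 10^-5 × 0.17) = 3.24 × 10^-3 M
(x/C₀ = 1.9% < 5%, so the approximation holds.)
pH = −log(3.24 × 10^-3) = 2.49

pH = 2.49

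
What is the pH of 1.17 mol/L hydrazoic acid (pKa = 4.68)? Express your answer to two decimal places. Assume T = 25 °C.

pH = 2.31

HN3 ⇌ N3- + H+
Ka = 10^(−4.68) = 2.09 × 10^-5
From the ICE table, Ka = x²/(1.17 − x) = 2.09 × 10^-5.
Neglecting x in the denominator: x = √(2.09 × 10^-5 × 1.17) = 4.94 × 10^-3 M
(x/C₀ = 0.42% < 5%, so the approximation holds.)
pH = −log(4.94 × 10^-3) = 2.31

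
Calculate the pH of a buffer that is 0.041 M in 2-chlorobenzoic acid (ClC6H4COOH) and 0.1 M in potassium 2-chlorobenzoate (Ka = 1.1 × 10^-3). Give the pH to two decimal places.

pH = 3.35

pKa = −log(1.1 × 10^-3) = 2.959
Henderson–Hasselbalch: pH = pKa + log([ClC6H4COO-]/[ClC6H4COOH]) = 2.959 + log(0.1/0.041)
pH = 2.959 + (+0.387) = 3.35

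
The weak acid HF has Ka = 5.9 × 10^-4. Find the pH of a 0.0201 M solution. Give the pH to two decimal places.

pH = 2.50

HF ⇌ F- + H+
From the ICE table, Ka = x²/(0.0201 − x) = 5.9 × 10^-4.
Here C₀/Ka ≈ 34.1, so the small-x approximation fails. Use the quadratic:
x = (−Ka + √(Ka² + 4·Ka·C₀))/2 = 3.16 × 10^-3 M
pH = −log(3.16 × 10^-3) = 2.50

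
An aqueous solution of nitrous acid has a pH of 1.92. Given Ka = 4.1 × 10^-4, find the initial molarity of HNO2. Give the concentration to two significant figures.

[H+] = 10^(-1.92) = 1.20 × 10^-2 M = x
Ka = x²/(C₀ − x) ⇒ C₀ = x + x²/Ka
C₀ = 1.20 × 10^-2 + (1.20 × 10^-2)²/(4.1 × 10^-4) = 3.63 × 10^-1 M

C₀ = 3.6 × 10^-1 M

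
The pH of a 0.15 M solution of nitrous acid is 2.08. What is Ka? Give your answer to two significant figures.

Ka = 4.9 × 10^-4

[H+] = 10^(-2.08) = 8.32 × 10^-3 M
At equilibrium [HA] = 0.15 − 8.32 × 10^-3 = 1.42 × 10^-1 M
Ka = [H+][A-]/[HA] = (8.32 × 10^-3)² / 1.42 × 10^-1 = 4.9 × 10^-4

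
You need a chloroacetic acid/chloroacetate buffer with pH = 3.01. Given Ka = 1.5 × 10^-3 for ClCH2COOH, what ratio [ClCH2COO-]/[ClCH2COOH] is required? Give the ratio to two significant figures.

ratio = 1.5

pKa = -log(1.5 × 10^-3) = 2.824
pH = pKa + log(r) ⇒ log(r) = 3.01 − 2.824 = +0.186
r = [ClCH2COO-]/[ClCH2COOH] = 10^(+0.186) = 1.53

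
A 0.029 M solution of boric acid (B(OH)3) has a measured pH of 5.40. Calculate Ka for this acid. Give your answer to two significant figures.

[H+] = 10^(-5.40) = 3.98 × 10^-6 M
At equilibrium [HA] = 0.029 − 3.98 × 10^-6 = 2.90 × 10^-2 M
Ka = [H+][A-]/[HA] = (3.98 × 10^-6)² / 2.90 × 10^-2 = 5.5 × 10^-10

Ka = 5.5 × 10^-10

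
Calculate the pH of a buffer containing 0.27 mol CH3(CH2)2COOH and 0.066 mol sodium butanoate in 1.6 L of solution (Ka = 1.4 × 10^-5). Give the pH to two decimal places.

pH = 4.24

pKa = −log(1.4 × 10^-5) = 4.854
Henderson–Hasselbalch: pH = pKa + log([CH3(CH2)2COO-]/[CH3(CH2)2COOH]) = 4.854 + log(0.066/0.27)
pH = 4.854 + (-0.612) = 4.24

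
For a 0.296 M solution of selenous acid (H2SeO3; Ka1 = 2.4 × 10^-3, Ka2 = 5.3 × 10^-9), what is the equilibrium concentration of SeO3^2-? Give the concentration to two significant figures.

First ionization gives [H+] ≈ [HSeO3-] = 2.55 × 10^-2 M.
Second step: Ka2 = [H+][SeO3^2-]/[HSeO3-] ≈ [SeO3^2-] (since [H+] ≈ [HSeO3-]).
So [SeO3^2-] ≈ Ka2.

5.3 × 10^-9 M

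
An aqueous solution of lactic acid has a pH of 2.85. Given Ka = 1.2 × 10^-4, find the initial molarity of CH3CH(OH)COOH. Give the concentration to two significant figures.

C₀ = 1.8 × 10^-2 M

[H+] = 10^(-2.85) = 1.41 × 10^-3 M = x
Ka = x²/(C₀ − x) ⇒ C₀ = x + x²/Ka
C₀ = 1.41 × 10^-3 + (1.41 × 10^-3)²/(1.2 × 10^-4) = 1.80 × 10^-2 M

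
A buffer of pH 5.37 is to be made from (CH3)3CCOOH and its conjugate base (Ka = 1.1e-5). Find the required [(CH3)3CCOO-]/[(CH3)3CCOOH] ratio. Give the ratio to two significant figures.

pKa = -log(1.1 × 10^-5) = 4.959
pH = pKa + log(r) ⇒ log(r) = 5.37 − 4.959 = +0.411
r = [(CH3)3CCOO-]/[(CH3)3CCOOH] = 10^(+0.411) = 2.58

ratio = 2.6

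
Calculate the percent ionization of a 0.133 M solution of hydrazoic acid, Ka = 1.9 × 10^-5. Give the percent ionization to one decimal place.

1.2%

HN3 ⇌ N3- + H+; let x = [H+] at equilibrium.
x ≈ √(Ka·C₀) = √(1.9 × 10^-5 × 0.133) = 1.59 × 10^-3 M
% ionization = x/C₀ × 100% = 1.59 × 10^-3/0.133 × 100% = 1.2%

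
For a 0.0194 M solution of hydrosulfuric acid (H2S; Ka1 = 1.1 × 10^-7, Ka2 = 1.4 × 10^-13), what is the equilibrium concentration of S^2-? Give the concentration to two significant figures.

First ionization gives [H+] ≈ [HS-] = 4.62 × 10^-5 M.
Second step: Ka2 = [H+][S^2-]/[HS-] ≈ [S^2-] (since [H+] ≈ [HS-]).
So [S^2-] ≈ Ka2.

1.4 × 10^-13 M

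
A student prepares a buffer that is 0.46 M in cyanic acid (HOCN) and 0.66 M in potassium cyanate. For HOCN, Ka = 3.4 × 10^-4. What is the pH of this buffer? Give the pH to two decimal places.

pKa = −log(3.4 × 10^-4) = 3.469
Henderson–Hasselbalch: pH = pKa + log([OCN-]/[HOCN]) = 3.469 + log(0.66/0.46)
pH = 3.469 + (+0.157) = 3.63

pH = 3.63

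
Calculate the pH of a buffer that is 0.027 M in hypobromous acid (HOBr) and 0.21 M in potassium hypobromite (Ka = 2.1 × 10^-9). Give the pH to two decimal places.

pH = 9.57

pKa = −log(2.1 × 10^-9) = 8.678
Using pH = pKa + log([base]/[acid]) with [base]/[acid] = 0.21/0.027:
pH = 8.678 + (+0.891) = 9.57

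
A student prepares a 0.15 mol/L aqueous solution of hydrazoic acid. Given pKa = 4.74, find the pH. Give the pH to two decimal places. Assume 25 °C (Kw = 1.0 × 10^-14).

HN3 ⇌ N3- + H+
Ka = 10^(−4.74) = 1.82 × 10^-5
From the ICE table, Ka = [H+]²/(0.15 − [H+]) = 1.82 × 10^-5.
Assume [H+] ≪ 0.15: [H+] ≈ √(1.82 × 10^-5 × 0.15) = 1.65 × 10^-3 M
pH = −log[H+] = −log(1.65 × 10^-3) = 2.78

pH = 2.78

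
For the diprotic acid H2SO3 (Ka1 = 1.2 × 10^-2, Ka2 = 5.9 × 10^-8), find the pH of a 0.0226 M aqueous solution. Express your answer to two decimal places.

Ka1 ≫ Ka2, so treat the first dissociation as the only significant source of H+.
Ka1 = x²/(0.0226 − x) = 1.2 × 10^-2
Solving the quadratic: x = (−Ka1 + √(Ka1² + 4·Ka1·C₀))/2 = 1.15 × 10^-2 M
pH = −log(1.15 × 10^-2) = 1.94

pH = 1.94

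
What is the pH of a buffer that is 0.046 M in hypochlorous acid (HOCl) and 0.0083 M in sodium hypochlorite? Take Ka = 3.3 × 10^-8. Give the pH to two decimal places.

pH = 6.74

pKa = −log(3.3 × 10^-8) = 7.481
Using pH = pKa + log([base]/[acid]) with [base]/[acid] = 0.0083/0.046:
pH = 7.481 + (-0.744) = 6.74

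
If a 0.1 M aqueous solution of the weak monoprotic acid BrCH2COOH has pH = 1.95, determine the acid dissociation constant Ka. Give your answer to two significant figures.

Ka = 1.4 × 10^-3

[H+] = 10^(-1.95) = 1.12 × 10^-2 M
At equilibrium [HA] = 0.1 − 1.12 × 10^-2 = 8.88 × 10^-2 M
Ka = [H+][A-]/[HA] = (1.12 × 10^-2)² / 8.88 × 10^-2 = 1.4 × 10^-3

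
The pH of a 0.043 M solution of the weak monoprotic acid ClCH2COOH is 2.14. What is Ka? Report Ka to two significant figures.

[H+] = 10^(-2.14) = 7.24 × 10^-3 M
At equilibrium [HA] = 0.043 − 7.24 × 10^-3 = 3.58 × 10^-2 M
Ka = [H+][A-]/[HA] = (7.24 × 10^-3)² / 3.58 × 10^-2 = 1.5 × 10^-3

Ka = 1.5 × 10^-3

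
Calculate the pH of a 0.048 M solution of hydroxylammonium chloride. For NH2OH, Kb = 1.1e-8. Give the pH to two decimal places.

NH3OH+ is the conjugate acid of the weak base NH2OH.
Ka = Kw/Kb = 1.0×10^-14 / 1.1 × 10^-8 = 9.09 × 10^-7
Ka = [H+]²/(0.048 − [H+]) = 9.09 × 10^-7
Since Ka ≪ C₀, [H+] ≈ √(Ka·C₀) = 2.09 × 10^-4 M.
Check: 0.44% ionized — well under 5%, approximation valid.
pH = −log(2.09 × 10^-4) = 3.68

pH = 3.68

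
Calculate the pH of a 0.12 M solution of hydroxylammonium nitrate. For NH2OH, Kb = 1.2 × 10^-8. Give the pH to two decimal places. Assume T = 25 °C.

NH3OH+ is the conjugate acid of the weak base NH2OH.
Ka = Kw/Kb = 1.0×10^-14 / 1.2 × 10^-8 = 8.33 × 10^-7
From the ICE table, Ka = [H+]²/(0.12 − [H+]) = 8.33 × 10^-7.
Since Ka ≪ C₀, [H+] ≈ √(Ka·C₀) = 3.16 × 10^-4 M.
pH = −log[H+] = −log(3.16 × 10^-4) = 3.50

pH = 3.50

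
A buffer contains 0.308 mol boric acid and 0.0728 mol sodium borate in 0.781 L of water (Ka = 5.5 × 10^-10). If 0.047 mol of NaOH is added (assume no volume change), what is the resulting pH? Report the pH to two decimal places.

pH = 8.92

OH- converts B(OH)3 to B(OH)4-: B(OH)3 → 0.261 mol, B(OH)4- → 0.12 mol.
pKa = −log(5.5 × 10^-10) = 9.260
pH = pKa + log([A⁻]/[HA]) = 9.260 + log(0.12/0.261) = 9.260 -0.337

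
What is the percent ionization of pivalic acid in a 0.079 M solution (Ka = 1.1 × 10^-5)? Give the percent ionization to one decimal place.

1.2%

(CH3)3CCOOH ⇌ (CH3)3CCOO- + H+; let x = [H+] at equilibrium.
x ≈ √(Ka·C₀) = √(1.1 × 10^-5 × 0.079) = 9.32 × 10^-4 M
Fraction ionized = 9.32 × 10^-4 / 0.079 = 0.0118 → 1.2%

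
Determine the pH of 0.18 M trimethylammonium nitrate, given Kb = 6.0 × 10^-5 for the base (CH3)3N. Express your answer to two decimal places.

(CH3)3NH+ is the conjugate acid of the weak base (CH3)3N.
Ka = Kw/Kb = 1.0×10^-14 / 6.0 × 10^-5 = 1.67 × 10^-10
Ka = [H+]²/(0.18 − [H+]) = 1.67 × 10^-10
Since Ka ≪ C₀, [H+] ≈ √(Ka·C₀) = 5.48 × 10^-6 M.
pH = −log[H+] = −log(5.48 × 10^-6) = 5.26

pH = 5.26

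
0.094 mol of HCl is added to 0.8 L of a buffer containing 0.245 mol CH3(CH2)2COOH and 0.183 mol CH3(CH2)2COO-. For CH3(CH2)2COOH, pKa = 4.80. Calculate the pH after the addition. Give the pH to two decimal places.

pH = 4.22

After neutralization: n(CH3(CH2)2COOH) = 0.339 mol, n(CH3(CH2)2COO-) = 0.089 mol.
pH = pKa + log([A⁻]/[HA]) = 4.80 + log(0.089/0.339) = 4.80 -0.581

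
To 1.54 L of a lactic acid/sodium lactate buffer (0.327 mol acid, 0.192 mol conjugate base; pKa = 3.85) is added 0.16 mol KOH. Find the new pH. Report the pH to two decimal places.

After neutralization: n(CH3CH(OH)COOH) = 0.167 mol, n(CH3CH(OH)COO-) = 0.352 mol.
pH = pKa + log([A⁻]/[HA]) = 3.85 + log(0.352/0.167) = 3.85 +0.324

pH = 4.17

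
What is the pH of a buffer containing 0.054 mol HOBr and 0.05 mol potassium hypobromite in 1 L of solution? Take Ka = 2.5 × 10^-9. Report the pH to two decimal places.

pH = 8.57

pKa = −log(2.5 × 10^-9) = 8.602
Henderson–Hasselbalch: pH = pKa + log([OBr-]/[HOBr]) = 8.602 + log(0.05/0.054)
pH = 8.602 + (-0.033) = 8.57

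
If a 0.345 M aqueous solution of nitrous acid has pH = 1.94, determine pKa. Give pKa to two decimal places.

[H+] = 10^(-1.94) = 1.15 × 10^-2 M
At equilibrium [HA] = 0.345 − 1.15 × 10^-2 = 3.33 × 10^-1 M
Ka = [H+][A-]/[HA] = (1.15 × 10^-2)² / 3.33 × 10^-1 = 3.97 × 10^-4
pKa = -log(3.97 × 10^-4) = 3.40

pKa = 3.40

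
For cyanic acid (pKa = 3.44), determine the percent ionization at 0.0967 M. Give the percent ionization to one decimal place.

5.9%

HOCN ⇌ OCN- + H+; let x = [H+] at equilibrium.
Ka = 10^(−3.44) = 3.63 × 10^-4
Ka = x²/(C₀ − x); solving the quadratic gives x = 5.75 × 10^-3 M.
Fraction ionized = 5.75 × 10^-3 / 0.0967 = 0.0595 → 5.9%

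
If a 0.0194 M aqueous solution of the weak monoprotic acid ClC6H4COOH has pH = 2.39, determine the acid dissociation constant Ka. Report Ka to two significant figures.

Ka = 1.1 × 10^-3

[H+] = 10^(-2.39) = 4.07 × 10^-3 M
At equilibrium [HA] = 0.0194 − 4.07 × 10^-3 = 1.53 × 10^-2 M
Ka = [H+][A-]/[HA] = (4.07 × 10^-3)² / 1.53 × 10^-2 = 1.1 × 10^-3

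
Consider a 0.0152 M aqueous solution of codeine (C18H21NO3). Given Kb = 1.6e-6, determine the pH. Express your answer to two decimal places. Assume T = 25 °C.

C18H21NO3 + H2O ⇌ C18H22NO3+ + OH-
Let x = [OH-] at equilibrium. Kb = x²/(0.0152 − x).
Neglecting x in the denominator: x = √(1.6 × 10^-6 × 0.0152) = 1.56 × 10^-4 M
(x/C₀ = 1% < 5%, so the approximation holds.)
pOH = −log(1.56 × 10^-4) = 3.81; pH = 14.00 − 3.81 = 10.19

pH = 10.19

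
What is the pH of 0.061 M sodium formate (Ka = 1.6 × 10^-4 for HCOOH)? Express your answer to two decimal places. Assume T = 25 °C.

pH = 8.29

HCOO- is the conjugate base of the weak acid HCOOH.
Kb = Kw/Ka = 1.0×10^-14 / 1.6 × 10^-4 = 6.25 × 10^-11
From the ICE table, Kb = [OH-]²/(0.061 − [OH-]) = 6.25 × 10^-11.
Assume [OH-] ≪ 0.061: [OH-] ≈ √(6.25 × 10^-11 × 0.061) = 1.95 × 10^-6 M
([OH-]/C₀ = 0.0032% < 5%, so the approximation holds.)
pOH = −log(1.95 × 10^-6) = 5.71; pH = 14.00 − 5.71 = 8.29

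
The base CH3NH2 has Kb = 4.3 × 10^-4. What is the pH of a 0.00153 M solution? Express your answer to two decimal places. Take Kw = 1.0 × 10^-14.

CH3NH2 + H2O ⇌ CH3NH3+ + OH-
Let x = [OH-] at equilibrium. Kb = x²/(0.00153 − x).
x is not negligible relative to C₀; solve x² + 0.00043·x − 6.58e-07 = 0.
x = (−Kb + √(Kb² + 4·Kb·C₀))/2 = 6.24 × 10^-4 M
pOH = 3.20, so pH = 14.00 − pOH = 10.80

pH = 10.80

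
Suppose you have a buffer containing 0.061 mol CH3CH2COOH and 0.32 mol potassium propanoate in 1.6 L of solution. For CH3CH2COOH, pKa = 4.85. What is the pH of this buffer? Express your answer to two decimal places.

Henderson–Hasselbalch: pH = pKa + log([CH3CH2COO-]/[CH3CH2COOH]) = 4.85 + log(0.32/0.061)
pH = 4.85 + (+0.720) = 5.57

pH = 5.57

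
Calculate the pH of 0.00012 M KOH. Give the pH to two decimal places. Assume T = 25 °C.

pH = 10.08

KOH is a strong base; [OH-] = 0.00012 M.
pOH = -log(0.00012) = 3.92
pH = 14.00 - 3.92 = 10.08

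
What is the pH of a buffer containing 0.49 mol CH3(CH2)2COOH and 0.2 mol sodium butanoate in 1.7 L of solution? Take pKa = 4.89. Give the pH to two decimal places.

pH = 4.50

Using pH = pKa + log([base]/[acid]) with [base]/[acid] = 0.2/0.49:
pH = 4.89 + (-0.389) = 4.50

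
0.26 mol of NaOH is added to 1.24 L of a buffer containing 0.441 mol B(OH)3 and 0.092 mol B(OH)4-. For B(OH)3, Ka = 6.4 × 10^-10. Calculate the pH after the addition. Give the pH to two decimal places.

pH = 9.48

After neutralization: n(B(OH)3) = 0.181 mol, n(B(OH)4-) = 0.352 mol.
pKa = −log(6.4 × 10^-10) = 9.194
pH = pKa + log([A⁻]/[HA]) = 9.194 + log(0.352/0.181) = 9.194 +0.289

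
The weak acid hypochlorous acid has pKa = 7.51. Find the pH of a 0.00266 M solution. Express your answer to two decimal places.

pH = 5.04

HOCl ⇌ OCl- + H+
Ka = 10^(−7.51) = 3.09 × 10^-8
Ka = [H+]²/(0.00266 − [H+]) = 3.09 × 10^-8
Since Ka ≪ C₀, [H+] ≈ √(Ka·C₀) = 9.07 × 10^-6 M.
pH = −log[H+] = −log(9.07 × 10^-6) = 5.04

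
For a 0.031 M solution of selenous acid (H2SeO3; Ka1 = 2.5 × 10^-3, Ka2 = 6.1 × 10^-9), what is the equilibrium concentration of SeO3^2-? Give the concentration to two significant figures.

First ionization gives [H+] ≈ [HSeO3-] = 7.64 × 10^-3 M.
Second step: Ka2 = [H+][SeO3^2-]/[HSeO3-] ≈ [SeO3^2-] (since [H+] ≈ [HSeO3-]).
So [SeO3^2-] ≈ Ka2.

6.1 × 10^-9 M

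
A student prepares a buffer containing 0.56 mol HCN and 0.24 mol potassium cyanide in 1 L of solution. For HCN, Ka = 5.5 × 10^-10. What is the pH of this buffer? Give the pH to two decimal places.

pH = 8.89

pKa = −log(5.5 × 10^-10) = 9.260
Using pH = pKa + log([base]/[acid]) with [base]/[acid] = 0.24/0.56:
pH = 9.260 + (-0.368) = 8.89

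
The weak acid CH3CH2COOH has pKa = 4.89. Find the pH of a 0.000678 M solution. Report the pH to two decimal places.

CH3CH2COOH ⇌ CH3CH2COO- + H+
Ka = 10^(−4.89) = 1.29 × 10^-5
From the ICE table, Ka = [H+]²/(0.000678 − [H+]) = 1.29 × 10^-5.
Here C₀/Ka ≈ 52.6, so the small-[H+] approximation fails. Use the quadratic:
[H+] = [−1.29e-05 + √(1.29e-05² + 3.5e-08)]/2 = 8.73 × 10^-5 M
pH = −log(8.73 × 10^-5) = 4.06

pH = 4.06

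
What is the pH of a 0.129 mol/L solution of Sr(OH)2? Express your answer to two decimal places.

pH = 13.41

Sr(OH)2 is a strong base (each formula unit releases 2 OH-); [OH-] = 0.258 M.
pOH = -log(0.258) = 0.59
pH = 14.00 - 0.59 = 13.41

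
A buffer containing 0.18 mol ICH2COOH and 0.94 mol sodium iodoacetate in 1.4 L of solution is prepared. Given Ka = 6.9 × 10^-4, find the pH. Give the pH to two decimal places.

pKa = −log(6.9 × 10^-4) = 3.161
pH = pKa + log([A⁻]/[HA]) = 3.161 + log(0.94/0.18)
pH = 3.161 + (+0.718) = 3.88

pH = 3.88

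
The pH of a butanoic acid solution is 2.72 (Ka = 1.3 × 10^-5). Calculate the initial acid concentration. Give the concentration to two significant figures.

[H+] = 10^(-2.72) = 1.91 × 10^-3 M = x
Ka = x²/(C₀ − x) ⇒ C₀ = x + x²/Ka
C₀ = 1.91 × 10^-3 + (1.91 × 10^-3)²/(1.3 × 10^-5) = 2.83 × 10^-1 M

C₀ = 2.8 × 10^-1 M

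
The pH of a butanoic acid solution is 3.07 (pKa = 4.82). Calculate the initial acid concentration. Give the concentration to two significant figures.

C₀ = 4.9 × 10^-2 M

[H+] = 10^(-3.07) = 8.51 × 10^-4 M = x
Ka = 10^(−4.82) = 1.51 × 10^-5
Ka = x²/(C₀ − x) ⇒ C₀ = x + x²/Ka
C₀ = 8.51 × 10^-4 + (8.51 × 10^-4)²/(1.51 × 10^-5) = 4.88 × 10^-2 M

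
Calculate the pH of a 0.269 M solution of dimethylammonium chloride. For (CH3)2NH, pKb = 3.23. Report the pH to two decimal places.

pH = 5.67

(CH3)2NH2+ is the conjugate acid of the weak base (CH3)2NH.
Kb = 10^(−3.23) = 5.89 × 10^-4
Ka = Kw/Kb = 1.0×10^-14 / 5.89 × 10^-4 = 1.70 × 10^-11
Ka = x²/(0.269 − x) = 1.70 × 10^-11
Neglecting x in the denominator: x = √(1.70 × 10^-11 × 0.269) = 2.14 × 10^-6 M
(x/C₀ = 0.00079% < 5%, so the approximation holds.)
pH = −log[H+] = −log(2.14 × 10^-6) = 5.67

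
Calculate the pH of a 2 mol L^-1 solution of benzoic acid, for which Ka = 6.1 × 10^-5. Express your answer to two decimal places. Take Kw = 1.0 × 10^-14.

C6H5COOH ⇌ C6H5COO- + H+
Ka = [H+]²/(2 − [H+]) = 6.1 × 10^-5
Since Ka ≪ C₀, [H+] ≈ √(Ka·C₀) = 1.10 × 10^-2 M.
pH = −log[H+] = −log(1.10 × 10^-2) = 1.96

pH = 1.96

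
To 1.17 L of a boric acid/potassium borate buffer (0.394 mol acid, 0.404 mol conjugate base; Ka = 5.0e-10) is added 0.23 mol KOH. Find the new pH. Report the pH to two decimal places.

pH = 9.89

OH- converts B(OH)3 to B(OH)4-: B(OH)3 → 0.164 mol, B(OH)4- → 0.634 mol.
pKa = −log(5.0 × 10^-10) = 9.301
Henderson–Hasselbalch with mole ratio 0.634/0.164: pH = 9.301 + (+0.587)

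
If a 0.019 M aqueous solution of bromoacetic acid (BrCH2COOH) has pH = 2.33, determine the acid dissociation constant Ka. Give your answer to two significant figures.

Ka = 1.5 × 10^-3

[H+] = 10^(-2.33) = 4.68 × 10^-3 M
At equilibrium [HA] = 0.019 − 4.68 × 10^-3 = 1.43 × 10^-2 M
Ka = [H+][A-]/[HA] = (4.68 × 10^-3)² / 1.43 × 10^-2 = 1.5 × 10^-3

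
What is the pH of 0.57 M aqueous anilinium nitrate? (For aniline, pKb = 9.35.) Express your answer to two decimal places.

C6H5NH3+ is the conjugate acid of the weak base C6H5NH2.
Kb = 10^(−9.35) = 4.47 × 10^-10
Ka = Kw/Kb = 1.0×10^-14 / 4.47 × 10^-10 = 2.24 × 10^-5
Ka = x²/(0.57 − x) = 2.24 × 10^-5
Assume x ≪ 0.57: x ≈ √(2.24 × 10^-5 × 0.57) = 3.57 × 10^-3 M
pH = −log(3.57 × 10^-3) = 2.45

pH = 2.45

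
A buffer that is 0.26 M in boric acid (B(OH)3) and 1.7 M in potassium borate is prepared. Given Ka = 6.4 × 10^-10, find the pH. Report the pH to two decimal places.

pKa = −log(6.4 × 10^-10) = 9.194
Using pH = pKa + log([base]/[acid]) with [base]/[acid] = 1.7/0.26:
pH = 9.194 + (+0.815) = 10.01

pH = 10.01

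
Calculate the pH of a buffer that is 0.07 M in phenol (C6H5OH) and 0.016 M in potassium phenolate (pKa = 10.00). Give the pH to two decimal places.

Using pH = pKa + log([base]/[acid]) with [base]/[acid] = 0.016/0.07:
pH = 10.00 + (-0.641) = 9.36

pH = 9.36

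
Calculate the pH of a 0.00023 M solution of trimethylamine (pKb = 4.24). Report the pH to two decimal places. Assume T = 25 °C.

(CH3)3N + H2O ⇌ (CH3)3NH+ + OH-
Kb = 10^(−4.24) = 5.75 × 10^-5
Kb = x²/(0.00023 − x) = 5.75 × 10^-5
x is not negligible relative to C₀; solve x² + 5.75e-05·x − 1.32e-08 = 0.
x = [−5.75e-05 + √(5.75e-05² + 5.29e-08)]/2 = 8.98 × 10^-5 M
pOH = −log(8.98 × 10^-5) = 4.05; pH = 14.00 − 4.05 = 9.95

pH = 9.95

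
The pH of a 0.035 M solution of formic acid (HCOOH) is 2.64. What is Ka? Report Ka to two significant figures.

[H+] = 10^(-2.64) = 2.29 × 10^-3 M
At equilibrium [HA] = 0.035 − 2.29 × 10^-3 = 3.27 × 10^-2 M
Ka = [H+][A-]/[HA] = (2.29 × 10^-3)² / 3.27 × 10^-2 = 1.6 × 10^-4

Ka = 1.6 × 10^-4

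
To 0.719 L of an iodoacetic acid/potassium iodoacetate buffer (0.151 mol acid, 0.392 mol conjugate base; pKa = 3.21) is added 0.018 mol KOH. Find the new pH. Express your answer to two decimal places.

OH- converts ICH2COOH to ICH2COO-: ICH2COOH → 0.133 mol, ICH2COO- → 0.41 mol.
pH = pKa + log(n_ICH2COO-/n_ICH2COOH) = 3.21 + log(0.41/0.133) = 3.21 + (+0.489)

pH = 3.70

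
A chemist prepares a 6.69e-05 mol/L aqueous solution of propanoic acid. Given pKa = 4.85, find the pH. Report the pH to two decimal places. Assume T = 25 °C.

CH3CH2COOH ⇌ CH3CH2COO- + H+
Ka = 10^(−4.85) = 1.41 × 10^-5
Ka = x²/(6.69e-05 − x) = 1.41 × 10^-5
The 5% rule fails; solving x² + Ka·x − Ka·C₀ = 0 exactly:
x = [−1.41e-05 + √(1.41e-05² + 3.77e-09)]/2 = 2.45 × 10^-5 M
pH = −log[H+] = −log(2.45 × 10^-5) = 4.61

pH = 4.61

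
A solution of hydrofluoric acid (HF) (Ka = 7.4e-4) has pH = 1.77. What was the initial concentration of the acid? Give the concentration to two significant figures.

C₀ = 4.1 × 10^-1 M

[H+] = 10^(-1.77) = 1.70 × 10^-2 M = x
Ka = x²/(C₀ − x) ⇒ C₀ = x + x²/Ka
C₀ = 1.70 × 10^-2 + (1.70 × 10^-2)²/(7.4 × 10^-4) = 4.08 × 10^-1 M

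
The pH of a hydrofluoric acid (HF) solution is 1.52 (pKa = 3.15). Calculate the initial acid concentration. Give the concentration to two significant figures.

[H+] = 10^(-1.52) = 3.02 × 10^-2 M = x
Ka = 10^(−3.15) = 7.08 × 10^-4
Ka = x²/(C₀ − x) ⇒ C₀ = x + x²/Ka
C₀ = 3.02 × 10^-2 + (3.02 × 10^-2)²/(7.08 × 10^-4) = 1.32 M

C₀ = 1.3 M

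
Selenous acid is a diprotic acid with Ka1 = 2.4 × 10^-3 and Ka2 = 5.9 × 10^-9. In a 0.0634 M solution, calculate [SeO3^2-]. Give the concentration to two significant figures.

5.9 × 10^-9 M

First ionization gives [H+] ≈ [HSeO3-] = 1.12 × 10^-2 M.
Second step: Ka2 = [H+][SeO3^2-]/[HSeO3-] ≈ [SeO3^2-] (since [H+] ≈ [HSeO3-]).
So [SeO3^2-] ≈ Ka2.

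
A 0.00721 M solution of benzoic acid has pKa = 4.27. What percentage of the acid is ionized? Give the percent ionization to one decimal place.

C6H5COOH ⇌ C6H5COO- + H+; let x = [H+] at equilibrium.
Ka = 10^(−4.27) = 5.37 × 10^-5
Ka = x²/(C₀ − x); solving the quadratic gives x = 5.96 × 10^-4 M.
Fraction ionized = 5.96 × 10^-4 / 0.00721 = 0.0827 → 8.3%

8.3%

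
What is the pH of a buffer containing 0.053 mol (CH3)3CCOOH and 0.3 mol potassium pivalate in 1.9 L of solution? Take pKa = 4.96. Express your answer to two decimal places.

pH = 5.71

Henderson–Hasselbalch: pH = pKa + log([(CH3)3CCOO-]/[(CH3)3CCOOH]) = 4.96 + log(0.3/0.053)
pH = 4.96 + (+0.753) = 5.71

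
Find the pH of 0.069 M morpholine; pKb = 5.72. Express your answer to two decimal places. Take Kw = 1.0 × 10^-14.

C4H8ONH + H2O ⇌ C4H8ONH2+ + OH-
Kb = 10^(−5.72) = 1.91 × 10^-6
From the ICE table, Kb = [OH-]²/(0.069 − [OH-]) = 1.91 × 10^-6.
Since Kb ≪ C₀, [OH-] ≈ √(Kb·C₀) = 3.63 × 10^-4 M.
pOH = 3.44, so pH = 14.00 − pOH = 10.56

pH = 10.56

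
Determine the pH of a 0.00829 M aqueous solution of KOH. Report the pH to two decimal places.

KOH is a strong base; [OH-] = 0.00829 M.
pOH = -log(0.00829) = 2.08
pH = 14.00 - 2.08 = 11.92

pH = 11.92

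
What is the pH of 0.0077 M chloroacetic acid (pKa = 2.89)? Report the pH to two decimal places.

ClCH2COOH ⇌ ClCH2COO- + H+
Ka = 10^(−2.89) = 1.29 × 10^-3
Ka = [H+]²/(0.0077 − [H+]) = 1.29 × 10^-3
The 5% rule fails; solving [H+]² + Ka·[H+] − Ka·C₀ = 0 exactly:
[H+] = [−0.00129 + √(0.00129² + 3.97e-05)]/2 = 2.57 × 10^-3 M
pH = −log[H+] = −log(2.57 × 10^-3) = 2.59

pH = 2.59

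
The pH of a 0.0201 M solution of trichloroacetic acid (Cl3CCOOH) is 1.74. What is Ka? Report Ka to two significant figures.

[H+] = 10^(-1.74) = 1.82 × 10^-2 M
At equilibrium [HA] = 0.0201 − 1.82 × 10^-2 = 1.90 × 10^-3 M
Ka = [H+][A-]/[HA] = (1.82 × 10^-2)² / 1.90 × 10^-3 = 1.7 × 10^-1

Ka = 1.7 × 10^-1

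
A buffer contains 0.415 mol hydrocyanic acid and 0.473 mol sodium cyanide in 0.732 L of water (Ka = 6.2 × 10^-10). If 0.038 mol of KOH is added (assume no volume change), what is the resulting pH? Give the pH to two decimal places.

pH = 9.34

OH- converts HCN to CN-: HCN → 0.377 mol, CN- → 0.511 mol.
pKa = −log(6.2 × 10^-10) = 9.208
pH = pKa + log(n_CN-/n_HCN) = 9.208 + log(0.511/0.377) = 9.208 + (+0.132)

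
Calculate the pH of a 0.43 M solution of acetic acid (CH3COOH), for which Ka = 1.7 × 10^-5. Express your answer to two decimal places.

pH = 2.57

CH3COOH ⇌ CH3COO- + H+
Ka = [H+]²/(0.43 − [H+]) = 1.7 × 10^-5
Since Ka ≪ C₀, [H+] ≈ √(Ka·C₀) = 2.70 × 10^-3 M.
([H+]/C₀ = 0.63% < 5%, so the approximation holds.)
pH = −log(2.70 × 10^-3) = 2.57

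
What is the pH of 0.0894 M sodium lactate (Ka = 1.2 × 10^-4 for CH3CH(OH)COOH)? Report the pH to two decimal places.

pH = 8.44

CH3CH(OH)COO- is the conjugate base of the weak acid CH3CH(OH)COOH.
Kb = Kw/Ka = 1.0×10^-14 / 1.2 × 10^-4 = 8.33 × 10^-11
From the ICE table, Kb = x²/(0.0894 − x) = 8.33 × 10^-11.
Since Kb ≪ C₀, x ≈ √(Kb·C₀) = 2.73 × 10^-6 M.
pOH = 5.56, so pH = 14.00 − pOH = 8.44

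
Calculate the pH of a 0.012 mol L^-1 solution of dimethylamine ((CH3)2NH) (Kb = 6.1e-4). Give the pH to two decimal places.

(CH3)2NH + H2O ⇌ (CH3)2NH2+ + OH-
From the ICE table, Kb = [OH-]²/(0.012 − [OH-]) = 6.1 × 10^-4.
Here C₀/Kb ≈ 19.7, so the small-[OH-] approximation fails. Use the quadratic:
[OH-] = (−Kb + √(Kb² + 4·Kb·C₀))/2 = 2.42 × 10^-3 M
pOH = −log(2.42 × 10^-3) = 2.62; pH = 14.00 − 2.62 = 11.38

pH = 11.38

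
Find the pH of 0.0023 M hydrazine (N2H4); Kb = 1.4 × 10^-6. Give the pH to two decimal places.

pH = 9.75

N2H4 + H2O ⇌ N2H5+ + OH-
Let x = [OH-] at equilibrium. Kb = x²/(0.0023 − x).
Since Kb ≪ C₀, x ≈ √(Kb·C₀) = 5.67 × 10^-5 M.
(x/C₀ = 2.5% < 5%, so the approximation holds.)
pOH = −log(5.67 × 10^-5) = 4.25; pH = 14.00 − 4.25 = 9.75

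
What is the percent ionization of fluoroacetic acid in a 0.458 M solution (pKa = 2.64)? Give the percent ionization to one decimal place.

6.8%

FCH2COOH ⇌ FCH2COO- + H+; let x = [H+] at equilibrium.
Ka = 10^(−2.64) = 2.29 × 10^-3
Solve x² + 0.00229x − 0.00105 = 0 → x = 3.13 × 10^-2 M
% ionization = x/C₀ × 100% = 3.13 × 10^-2/0.458 × 100% = 6.8%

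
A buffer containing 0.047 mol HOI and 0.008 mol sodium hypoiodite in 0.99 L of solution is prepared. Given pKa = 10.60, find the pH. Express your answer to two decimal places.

Henderson–Hasselbalch: pH = pKa + log([OI-]/[HOI]) = 10.60 + log(0.008/0.047)
pH = 10.60 + (-0.769) = 9.83

pH = 9.83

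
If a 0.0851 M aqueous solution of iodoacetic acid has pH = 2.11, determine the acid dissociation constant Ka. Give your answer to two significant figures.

[H+] = 10^(-2.11) = 7.76 × 10^-3 M
At equilibrium [HA] = 0.0851 − 7.76 × 10^-3 = 7.73 × 10^-2 M
Ka = [H+][A-]/[HA] = (7.76 × 10^-3)² / 7.73 × 10^-2 = 7.8 × 10^-4

Ka = 7.8 × 10^-4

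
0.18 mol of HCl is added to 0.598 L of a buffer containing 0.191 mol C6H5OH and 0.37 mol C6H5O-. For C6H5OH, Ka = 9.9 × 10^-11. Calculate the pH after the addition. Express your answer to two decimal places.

pH = 9.71

Added H+ converts C6H5O- to C6H5OH: C6H5OH → 0.371 mol, C6H5O- → 0.19 mol.
pKa = −log(9.9 × 10^-11) = 10.004
pH = pKa + log(n_C6H5O-/n_C6H5OH) = 10.004 + log(0.19/0.371) = 10.004 + (-0.291)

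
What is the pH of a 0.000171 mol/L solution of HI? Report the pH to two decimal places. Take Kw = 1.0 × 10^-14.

HI is a strong acid and dissociates completely, so [H+] = 0.000171 M.
pH = -log(0.000171) = 3.77

pH = 3.77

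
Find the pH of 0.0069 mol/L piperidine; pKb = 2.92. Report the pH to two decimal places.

C5H10NH + H2O ⇌ C5H10NH2+ + OH-
Kb = 10^(−2.92) = 1.20 × 10^-3
Kb = [OH-]²/(0.0069 − [OH-]) = 1.20 × 10^-3
The 5% rule fails; solving [OH-]² + Kb·[OH-] − Kb·C₀ = 0 exactly:
[OH-] = (−Kb + √(Kb² + 4·Kb·C₀))/2 = 2.34 × 10^-3 M
pOH = −log(2.34 × 10^-3) = 2.63; pH = 14.00 − 2.63 = 11.37

pH = 11.37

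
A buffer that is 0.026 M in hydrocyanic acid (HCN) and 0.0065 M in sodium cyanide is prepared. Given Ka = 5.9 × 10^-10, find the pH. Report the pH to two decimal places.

pKa = −log(5.9 × 10^-10) = 9.229
Henderson–Hasselbalch: pH = pKa + log([CN-]/[HCN]) = 9.229 + log(0.0065/0.026)
pH = 9.229 + (-0.602) = 8.63

pH = 8.63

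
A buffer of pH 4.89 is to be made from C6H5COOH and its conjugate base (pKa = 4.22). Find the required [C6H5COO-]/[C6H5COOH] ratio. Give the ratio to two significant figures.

pH = pKa + log(r) ⇒ log(r) = 4.89 − 4.22 = +0.67
r = [C6H5COO-]/[C6H5COOH] = 10^(+0.67) = 4.68

ratio = 4.7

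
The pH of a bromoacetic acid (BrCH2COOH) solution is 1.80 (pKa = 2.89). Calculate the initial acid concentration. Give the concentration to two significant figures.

[H+] = 10^(-1.80) = 1.58 × 10^-2 M = x
Ka = 10^(−2.89) = 1.29 × 10^-3
Ka = x²/(C₀ − x) ⇒ C₀ = x + x²/Ka
C₀ = 1.58 × 10^-2 + (1.58 × 10^-2)²/(1.29 × 10^-3) = 2.09 × 10^-1 M

C₀ = 2.1 × 10^-1 M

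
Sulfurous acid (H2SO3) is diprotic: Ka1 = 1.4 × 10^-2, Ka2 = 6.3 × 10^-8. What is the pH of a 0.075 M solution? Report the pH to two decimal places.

Since Ka1 ≫ Ka2, the first ionization dominates [H+].
Ka1 = x²/(0.075 − x) = 1.4 × 10^-2
Solving the quadratic: x = (−Ka1 + √(Ka1² + 4·Ka1·C₀))/2 = 2.62 × 10^-2 M
pH = −log(2.62 × 10^-2) = 1.58

pH = 1.58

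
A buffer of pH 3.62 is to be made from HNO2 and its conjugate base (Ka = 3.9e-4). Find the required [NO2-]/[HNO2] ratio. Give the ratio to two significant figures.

ratio = 1.6

pKa = -log(3.9 × 10^-4) = 3.409
pH = pKa + log(r) ⇒ log(r) = 3.62 − 3.409 = +0.211
r = [NO2-]/[HNO2] = 10^(+0.211) = 1.63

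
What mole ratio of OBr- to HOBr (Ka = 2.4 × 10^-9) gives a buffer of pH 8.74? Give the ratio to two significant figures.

pKa = -log(2.4 × 10^-9) = 8.620
pH = pKa + log(r) ⇒ log(r) = 8.74 − 8.620 = +0.120
r = [OBr-]/[HOBr] = 10^(+0.120) = 1.32

ratio = 1.3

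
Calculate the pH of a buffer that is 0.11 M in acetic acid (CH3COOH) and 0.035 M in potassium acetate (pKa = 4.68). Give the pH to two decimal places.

Henderson–Hasselbalch: pH = pKa + log([CH3COO-]/[CH3COOH]) = 4.68 + log(0.035/0.11)
pH = 4.68 + (-0.497) = 4.18

pH = 4.18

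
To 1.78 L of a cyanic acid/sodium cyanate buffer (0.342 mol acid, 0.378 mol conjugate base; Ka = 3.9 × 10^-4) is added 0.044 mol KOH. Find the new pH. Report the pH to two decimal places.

OH- converts HOCN to OCN-: HOCN → 0.298 mol, OCN- → 0.422 mol.
pKa = −log(3.9 × 10^-4) = 3.409
Henderson–Hasselbalch with mole ratio 0.422/0.298: pH = 3.409 + (+0.151)

pH = 3.56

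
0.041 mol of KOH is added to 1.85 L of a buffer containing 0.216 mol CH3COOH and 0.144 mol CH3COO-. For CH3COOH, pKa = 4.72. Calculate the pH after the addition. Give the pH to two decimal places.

pH = 4.74

After neutralization: n(CH3COOH) = 0.175 mol, n(CH3COO-) = 0.185 mol.
pH = pKa + log(n_CH3COO-/n_CH3COOH) = 4.72 + log(0.185/0.175) = 4.72 + (+0.024)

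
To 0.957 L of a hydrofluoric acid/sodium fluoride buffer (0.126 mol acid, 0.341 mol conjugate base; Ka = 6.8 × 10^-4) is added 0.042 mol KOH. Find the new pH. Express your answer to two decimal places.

pH = 3.83

After neutralization: n(HF) = 0.084 mol, n(F-) = 0.383 mol.
pKa = −log(6.8 × 10^-4) = 3.167
pH = pKa + log(n_F-/n_HF) = 3.167 + log(0.383/0.084) = 3.167 + (+0.659)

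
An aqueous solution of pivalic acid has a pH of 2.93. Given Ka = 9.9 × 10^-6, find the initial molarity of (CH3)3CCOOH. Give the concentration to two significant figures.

C₀ = 1.4 × 10^-1 M

[H+] = 10^(-2.93) = 1.17 × 10^-3 M = x
Ka = x²/(C₀ − x) ⇒ C₀ = x + x²/Ka
C₀ = 1.17 × 10^-3 + (1.17 × 10^-3)²/(9.9 × 10^-6) = 1.39 × 10^-1 M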